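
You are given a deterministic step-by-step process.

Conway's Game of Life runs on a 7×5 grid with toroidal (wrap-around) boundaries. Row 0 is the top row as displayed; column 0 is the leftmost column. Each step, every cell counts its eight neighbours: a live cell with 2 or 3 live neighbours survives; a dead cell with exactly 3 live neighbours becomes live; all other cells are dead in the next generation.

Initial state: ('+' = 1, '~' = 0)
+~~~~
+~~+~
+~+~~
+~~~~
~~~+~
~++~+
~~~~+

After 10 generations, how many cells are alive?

4

k=0  +~~~~
+~~+~
+~+~~
+~~~~
~~~+~
~++~+
~~~~+
k=1  +~~~~
+~~~~
+~~~~
~+~~+
+++++
+~+~+
~+~++
k=2  ++~~~
++~~+
++~~+
~~~~~
~~~~~
~~~~~
~+++~
k=3  ~~~+~
~~+~~
~+~~+
+~~~~
~~~~~
~~+~~
+++~~
k=4  ~~~+~
~~++~
++~~~
+~~~~
~~~~~
~~+~~
~+++~
k=5  ~+~~+
~++++
+++~+
++~~~
~~~~~
~+++~
~+~+~
k=6  ~+~~+
~~~~~
~~~~~
~~+~+
+~~~~
~+~+~
~+~++
k=7  ~~+++
~~~~~
~~~~~
~~~~~
+++++
~+~+~
~+~++
k=8  +~+~+
~~~+~
~~~~~
+++++
++~++
~~~~~
~+~~~
k=9  +++++
~~~++
++~~~
~~~~~
~~~~~
~++~+
++~~~
k=10  ~~~~~
~~~~~
+~~~+
~~~~~
~~~~~
~++~~
~~~~~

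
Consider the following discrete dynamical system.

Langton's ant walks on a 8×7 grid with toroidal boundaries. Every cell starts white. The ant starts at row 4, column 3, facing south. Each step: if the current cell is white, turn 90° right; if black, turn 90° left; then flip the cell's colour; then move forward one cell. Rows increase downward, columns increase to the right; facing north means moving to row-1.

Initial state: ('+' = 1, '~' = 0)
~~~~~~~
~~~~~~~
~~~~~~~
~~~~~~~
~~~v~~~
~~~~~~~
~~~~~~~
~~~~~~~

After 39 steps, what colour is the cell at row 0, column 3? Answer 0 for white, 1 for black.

k=0  ~~~~~~~
~~~~~~~
~~~~~~~
~~~~~~~
~~~v~~~
~~~~~~~
~~~~~~~
~~~~~~~
k=1  ~~~~~~~
~~~~~~~
~~~~~~~
~~~~~~~
~~<+~~~
~~~~~~~
~~~~~~~
~~~~~~~
k=2  ~~~~~~~
~~~~~~~
~~~~~~~
~~^~~~~
~~++~~~
~~~~~~~
~~~~~~~
~~~~~~~
k=3  ~~~~~~~
~~~~~~~
~~~~~~~
~~+>~~~
~~++~~~
~~~~~~~
~~~~~~~
~~~~~~~
k=4  ~~~~~~~
~~~~~~~
~~~~~~~
~~++~~~
~~+v~~~
~~~~~~~
~~~~~~~
~~~~~~~
k=5  ~~~~~~~
~~~~~~~
~~~~~~~
~~++~~~
~~+~>~~
~~~~~~~
~~~~~~~
~~~~~~~
k=6  ~~~~~~~
~~~~~~~
~~~~~~~
~~++~~~
~~+~+~~
~~~~v~~
~~~~~~~
~~~~~~~
k=7  ~~~~~~~
~~~~~~~
~~~~~~~
~~++~~~
~~+~+~~
~~~<+~~
~~~~~~~
~~~~~~~
k=8  ~~~~~~~
~~~~~~~
~~~~~~~
~~++~~~
~~+^+~~
~~~++~~
~~~~~~~
~~~~~~~
k=9  ~~~~~~~
~~~~~~~
~~~~~~~
~~++~~~
~~++>~~
~~~++~~
~~~~~~~
~~~~~~~
k=10  ~~~~~~~
~~~~~~~
~~~~~~~
~~++^~~
~~++~~~
~~~++~~
~~~~~~~
~~~~~~~
k=11  ~~~~~~~
~~~~~~~
~~~~~~~
~~+++>~
~~++~~~
~~~++~~
~~~~~~~
~~~~~~~
k=12  ~~~~~~~
~~~~~~~
~~~~~~~
~~++++~
~~++~v~
~~~++~~
~~~~~~~
~~~~~~~
k=13  ~~~~~~~
~~~~~~~
~~~~~~~
~~++++~
~~++<+~
~~~++~~
~~~~~~~
~~~~~~~
k=14  ~~~~~~~
~~~~~~~
~~~~~~~
~~++^+~
~~++++~
~~~++~~
~~~~~~~
~~~~~~~
k=15  ~~~~~~~
~~~~~~~
~~~~~~~
~~+<~+~
~~++++~
~~~++~~
~~~~~~~
~~~~~~~
k=16  ~~~~~~~
~~~~~~~
~~~~~~~
~~+~~+~
~~+v++~
~~~++~~
~~~~~~~
~~~~~~~
k=17  ~~~~~~~
~~~~~~~
~~~~~~~
~~+~~+~
~~+~>+~
~~~++~~
~~~~~~~
~~~~~~~
k=18  ~~~~~~~
~~~~~~~
~~~~~~~
~~+~^+~
~~+~~+~
~~~++~~
~~~~~~~
~~~~~~~
k=19  ~~~~~~~
~~~~~~~
~~~~~~~
~~+~+>~
~~+~~+~
~~~++~~
~~~~~~~
~~~~~~~
k=20  ~~~~~~~
~~~~~~~
~~~~~^~
~~+~+~~
~~+~~+~
~~~++~~
~~~~~~~
~~~~~~~
k=21  ~~~~~~~
~~~~~~~
~~~~~+>
~~+~+~~
~~+~~+~
~~~++~~
~~~~~~~
~~~~~~~
k=22  ~~~~~~~
~~~~~~~
~~~~~++
~~+~+~v
~~+~~+~
~~~++~~
~~~~~~~
~~~~~~~
k=23  ~~~~~~~
~~~~~~~
~~~~~++
~~+~+<+
~~+~~+~
~~~++~~
~~~~~~~
~~~~~~~
k=24  ~~~~~~~
~~~~~~~
~~~~~^+
~~+~+++
~~+~~+~
~~~++~~
~~~~~~~
~~~~~~~
k=25  ~~~~~~~
~~~~~~~
~~~~<~+
~~+~+++
~~+~~+~
~~~++~~
~~~~~~~
~~~~~~~
k=26  ~~~~~~~
~~~~^~~
~~~~+~+
~~+~+++
~~+~~+~
~~~++~~
~~~~~~~
~~~~~~~
k=27  ~~~~~~~
~~~~+>~
~~~~+~+
~~+~+++
~~+~~+~
~~~++~~
~~~~~~~
~~~~~~~
k=28  ~~~~~~~
~~~~++~
~~~~+v+
~~+~+++
~~+~~+~
~~~++~~
~~~~~~~
~~~~~~~
k=29  ~~~~~~~
~~~~++~
~~~~<++
~~+~+++
~~+~~+~
~~~++~~
~~~~~~~
~~~~~~~
k=30  ~~~~~~~
~~~~++~
~~~~~++
~~+~v++
~~+~~+~
~~~++~~
~~~~~~~
~~~~~~~
k=31  ~~~~~~~
~~~~++~
~~~~~++
~~+~~>+
~~+~~+~
~~~++~~
~~~~~~~
~~~~~~~
k=32  ~~~~~~~
~~~~++~
~~~~~^+
~~+~~~+
~~+~~+~
~~~++~~
~~~~~~~
~~~~~~~
k=33  ~~~~~~~
~~~~++~
~~~~<~+
~~+~~~+
~~+~~+~
~~~++~~
~~~~~~~
~~~~~~~
k=34  ~~~~~~~
~~~~^+~
~~~~+~+
~~+~~~+
~~+~~+~
~~~++~~
~~~~~~~
~~~~~~~
k=35  ~~~~~~~
~~~<~+~
~~~~+~+
~~+~~~+
~~+~~+~
~~~++~~
~~~~~~~
~~~~~~~
k=36  ~~~^~~~
~~~+~+~
~~~~+~+
~~+~~~+
~~+~~+~
~~~++~~
~~~~~~~
~~~~~~~
k=37  ~~~+>~~
~~~+~+~
~~~~+~+
~~+~~~+
~~+~~+~
~~~++~~
~~~~~~~
~~~~~~~
k=38  ~~~++~~
~~~+v+~
~~~~+~+
~~+~~~+
~~+~~+~
~~~++~~
~~~~~~~
~~~~~~~
k=39  ~~~++~~
~~~<++~
~~~~+~+
~~+~~~+
~~+~~+~
~~~++~~
~~~~~~~
~~~~~~~

1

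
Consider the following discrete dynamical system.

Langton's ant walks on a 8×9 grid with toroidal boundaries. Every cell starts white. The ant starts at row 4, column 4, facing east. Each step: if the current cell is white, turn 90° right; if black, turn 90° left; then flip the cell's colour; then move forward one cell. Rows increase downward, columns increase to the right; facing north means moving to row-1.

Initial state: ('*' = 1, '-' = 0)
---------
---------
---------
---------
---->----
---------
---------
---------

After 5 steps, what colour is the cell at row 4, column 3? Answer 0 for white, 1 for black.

k=0  ---------
---------
---------
---------
---->----
---------
---------
---------
k=1  ---------
---------
---------
---------
----*----
----v----
---------
---------
k=2  ---------
---------
---------
---------
----*----
---<*----
---------
---------
k=3  ---------
---------
---------
---------
---^*----
---**----
---------
---------
k=4  ---------
---------
---------
---------
---*>----
---**----
---------
---------
k=5  ---------
---------
---------
----^----
---*-----
---**----
---------
---------

1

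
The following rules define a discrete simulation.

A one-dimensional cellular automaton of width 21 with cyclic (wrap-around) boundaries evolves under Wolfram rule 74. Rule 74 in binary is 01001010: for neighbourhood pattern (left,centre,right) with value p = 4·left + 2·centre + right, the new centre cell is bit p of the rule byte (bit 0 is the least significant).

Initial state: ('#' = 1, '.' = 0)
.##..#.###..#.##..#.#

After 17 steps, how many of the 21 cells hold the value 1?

7

gen 0: .##..#.###..#.##..#.#
gen 1: .##.#..#.#.#..##.#...
gen 2: ###...#......###.....
gen 3: #.#..#......##.#....#
gen 4: #...#......###.....##
gen 5: #..#......##.#....##.
gen 6: ..#......###.....###.
gen 7: .#......##.#....##.#.
gen 8: #......###.....###...
gen 9: ......##.#....##.#..#
gen 10: .....###.....###...#.
gen 11: ....##.#....##.#..#..
gen 12: ...###.....###...#...
gen 13: ..##.#....##.#..#....
gen 14: .###.....###...#.....
gen 15: ##.#....##.#..#......
gen 16: ##.....###...#......#
gen 17: .#....##.#..#......##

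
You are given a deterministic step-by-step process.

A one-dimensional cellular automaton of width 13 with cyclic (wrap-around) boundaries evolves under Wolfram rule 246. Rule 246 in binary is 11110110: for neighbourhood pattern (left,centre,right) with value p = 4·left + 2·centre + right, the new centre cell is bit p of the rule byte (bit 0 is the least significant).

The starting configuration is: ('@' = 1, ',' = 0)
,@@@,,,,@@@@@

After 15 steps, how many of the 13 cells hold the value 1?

[0] ,@@@,,,,@@@@@
[1] @,@@@,,@,@@@@
[2] @@,@@@@@@,@@@
[3] @@@,@@@@@@,@@
[4] @@@@,@@@@@@,@
[5] @@@@@,@@@@@@,
[6] ,@@@@@,@@@@@@
[7] @,@@@@@,@@@@@
[8] @@,@@@@@,@@@@
[9] @@@,@@@@@,@@@
[10] @@@@,@@@@@,@@
[11] @@@@@,@@@@@,@
[12] @@@@@@,@@@@@,
[13] ,@@@@@@,@@@@@
[14] @,@@@@@@,@@@@
[15] @@,@@@@@@,@@@

11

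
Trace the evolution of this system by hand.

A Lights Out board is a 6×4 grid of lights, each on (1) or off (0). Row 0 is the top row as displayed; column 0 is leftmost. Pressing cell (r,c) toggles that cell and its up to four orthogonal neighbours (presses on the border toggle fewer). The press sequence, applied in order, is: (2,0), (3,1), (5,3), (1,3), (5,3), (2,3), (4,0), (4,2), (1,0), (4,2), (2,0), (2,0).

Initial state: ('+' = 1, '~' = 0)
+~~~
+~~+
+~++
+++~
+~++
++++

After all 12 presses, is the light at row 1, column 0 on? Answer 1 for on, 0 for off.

1

[0] +~~~
+~~+
+~++
+++~
+~++
++++
[1] +~~~
~~~+
~+++
~++~
+~++
++++
[2] +~~~
~~~+
~~++
+~~~
++++
++++
[3] +~~~
~~~+
~~++
+~~~
+++~
++~~
[4] +~~+
~~+~
~~+~
+~~~
+++~
++~~
[5] +~~+
~~+~
~~+~
+~~~
++++
++++
[6] +~~+
~~++
~~~+
+~~+
++++
++++
[7] +~~+
~~++
~~~+
~~~+
~~++
~+++
[8] +~~+
~~++
~~~+
~~++
~+~~
~+~+
[9] ~~~+
++++
+~~+
~~++
~+~~
~+~+
[10] ~~~+
++++
+~~+
~~~+
~~++
~+++
[11] ~~~+
~+++
~+~+
+~~+
~~++
~+++
[12] ~~~+
++++
+~~+
~~~+
~~++
~+++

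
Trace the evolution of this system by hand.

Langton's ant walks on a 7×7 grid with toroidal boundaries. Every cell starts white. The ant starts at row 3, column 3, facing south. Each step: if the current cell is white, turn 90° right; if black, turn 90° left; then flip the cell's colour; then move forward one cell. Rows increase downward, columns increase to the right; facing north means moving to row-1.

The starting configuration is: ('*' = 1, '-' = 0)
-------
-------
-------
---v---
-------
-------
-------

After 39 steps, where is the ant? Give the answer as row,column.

step 0: -------
-------
-------
---v---
-------
-------
-------
step 1: -------
-------
-------
--<*---
-------
-------
-------
step 2: -------
-------
--^----
--**---
-------
-------
-------
step 3: -------
-------
--*>---
--**---
-------
-------
-------
step 4: -------
-------
--**---
--*v---
-------
-------
-------
step 5: -------
-------
--**---
--*->--
-------
-------
-------
step 6: -------
-------
--**---
--*-*--
----v--
-------
-------
step 7: -------
-------
--**---
--*-*--
---<*--
-------
-------
step 8: -------
-------
--**---
--*^*--
---**--
-------
-------
step 9: -------
-------
--**---
--**>--
---**--
-------
-------
step 10: -------
-------
--**^--
--**---
---**--
-------
-------
step 11: -------
-------
--***>-
--**---
---**--
-------
-------
step 12: -------
-------
--****-
--**-v-
---**--
-------
-------
step 13: -------
-------
--****-
--**<*-
---**--
-------
-------
step 14: -------
-------
--**^*-
--****-
---**--
-------
-------
step 15: -------
-------
--*<-*-
--****-
---**--
-------
-------
step 16: -------
-------
--*--*-
--*v**-
---**--
-------
-------
step 17: -------
-------
--*--*-
--*->*-
---**--
-------
-------
step 18: -------
-------
--*-^*-
--*--*-
---**--
-------
-------
step 19: -------
-------
--*-*>-
--*--*-
---**--
-------
-------
step 20: -------
-----^-
--*-*--
--*--*-
---**--
-------
-------
step 21: -------
-----*>
--*-*--
--*--*-
---**--
-------
-------
step 22: -------
-----**
--*-*-v
--*--*-
---**--
-------
-------
step 23: -------
-----**
--*-*<*
--*--*-
---**--
-------
-------
step 24: -------
-----^*
--*-***
--*--*-
---**--
-------
-------
step 25: -------
----<-*
--*-***
--*--*-
---**--
-------
-------
step 26: ----^--
----*-*
--*-***
--*--*-
---**--
-------
-------
step 27: ----*>-
----*-*
--*-***
--*--*-
---**--
-------
-------
step 28: ----**-
----*v*
--*-***
--*--*-
---**--
-------
-------
step 29: ----**-
----<**
--*-***
--*--*-
---**--
-------
-------
step 30: ----**-
-----**
--*-v**
--*--*-
---**--
-------
-------
step 31: ----**-
-----**
--*-->*
--*--*-
---**--
-------
-------
step 32: ----**-
-----^*
--*---*
--*--*-
---**--
-------
-------
step 33: ----**-
----<-*
--*---*
--*--*-
---**--
-------
-------
step 34: ----^*-
----*-*
--*---*
--*--*-
---**--
-------
-------
step 35: ---<-*-
----*-*
--*---*
--*--*-
---**--
-------
-------
step 36: ---*-*-
----*-*
--*---*
--*--*-
---**--
-------
---^---
step 37: ---*-*-
----*-*
--*---*
--*--*-
---**--
-------
---*>--
step 38: ---*v*-
----*-*
--*---*
--*--*-
---**--
-------
---**--
step 39: ---<**-
----*-*
--*---*
--*--*-
---**--
-------
---**--

0,3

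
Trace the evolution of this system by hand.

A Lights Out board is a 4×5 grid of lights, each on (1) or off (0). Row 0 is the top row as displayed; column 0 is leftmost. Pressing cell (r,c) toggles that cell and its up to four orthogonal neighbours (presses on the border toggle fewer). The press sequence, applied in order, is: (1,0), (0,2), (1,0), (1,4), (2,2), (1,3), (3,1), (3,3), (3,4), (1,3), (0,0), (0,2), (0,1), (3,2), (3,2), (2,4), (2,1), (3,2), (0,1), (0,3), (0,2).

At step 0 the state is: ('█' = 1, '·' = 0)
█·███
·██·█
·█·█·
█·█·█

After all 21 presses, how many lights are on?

t=0: █·███
·██·█
·█·█·
█·█·█
t=1: ··███
█·█·█
██·█·
█·█·█
t=2: ·█··█
█···█
██·█·
█·█·█
t=3: ██··█
·█··█
·█·█·
█·█·█
t=4: ██···
·█·█·
·█·██
█·█·█
t=5: ██···
·███·
··█·█
█···█
t=6: ██·█·
·█··█
··███
█···█
t=7: ██·█·
·█··█
·████
·██·█
t=8: ██·█·
·█··█
·██·█
·█·█·
t=9: ██·█·
·█··█
·██··
·█··█
t=10: ██···
·███·
·███·
·█··█
t=11: ·····
████·
·███·
·█··█
t=12: ·███·
██·█·
·███·
·█··█
t=13: █··█·
█··█·
·███·
·█··█
t=14: █··█·
█··█·
·█·█·
··███
t=15: █··█·
█··█·
·███·
·█··█
t=16: █··█·
█··██
·██·█
·█···
t=17: █··█·
██·██
█···█
·····
t=18: █··█·
██·██
█·█·█
·███·
t=19: ·███·
█··██
█·█·█
·███·
t=20: ·█··█
█···█
█·█·█
·███·
t=21: ··███
█·█·█
█·█·█
·███·

12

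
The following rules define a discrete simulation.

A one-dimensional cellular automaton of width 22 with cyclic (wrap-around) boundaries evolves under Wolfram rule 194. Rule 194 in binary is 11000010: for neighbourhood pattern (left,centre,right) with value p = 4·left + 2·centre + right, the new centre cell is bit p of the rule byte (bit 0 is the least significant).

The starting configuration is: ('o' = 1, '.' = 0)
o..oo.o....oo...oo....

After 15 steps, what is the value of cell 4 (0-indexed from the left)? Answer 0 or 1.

step 0: o..oo.o....oo...oo....
step 1: ..o.o.....o.o..o.o...o
step 2: .o.......o....o.....o.
step 3: o.......o....o.....o..
step 4: .......o....o.....o..o
step 5: ......o....o.....o..o.
step 6: .....o....o.....o..o..
step 7: ....o....o.....o..o...
step 8: ...o....o.....o..o....
step 9: ..o....o.....o..o.....
step 10: .o....o.....o..o......
step 11: o....o.....o..o.......
step 12: ....o.....o..o.......o
step 13: ...o.....o..o.......o.
step 14: ..o.....o..o.......o..
step 15: .o.....o..o.......o...

0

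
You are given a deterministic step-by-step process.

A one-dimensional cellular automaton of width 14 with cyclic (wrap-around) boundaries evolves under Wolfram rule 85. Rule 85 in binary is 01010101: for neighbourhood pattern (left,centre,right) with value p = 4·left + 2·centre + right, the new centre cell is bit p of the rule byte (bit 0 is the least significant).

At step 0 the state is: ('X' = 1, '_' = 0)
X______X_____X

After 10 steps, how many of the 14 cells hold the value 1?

3

step 0: X______X_____X
step 1: XXXXXX_XXXXX__
step 2: _____X_____XX_
step 3: XXXX_XXXXX__XX
step 4: ___X_____XX___
step 5: XX_XXXXX__XXXX
step 6: _X_____XX_____
step 7: _XXXXX__XXXXXX
step 8: _____XX______X
step 9: XXXX__XXXXXX_X
step 10: ___XX______X__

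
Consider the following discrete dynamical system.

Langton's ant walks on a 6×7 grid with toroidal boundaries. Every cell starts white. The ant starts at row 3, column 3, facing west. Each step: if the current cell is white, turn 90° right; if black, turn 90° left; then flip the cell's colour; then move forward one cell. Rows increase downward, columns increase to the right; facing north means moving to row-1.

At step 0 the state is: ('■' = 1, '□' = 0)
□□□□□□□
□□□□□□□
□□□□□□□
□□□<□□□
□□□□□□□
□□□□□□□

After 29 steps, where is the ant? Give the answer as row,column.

[0] □□□□□□□
□□□□□□□
□□□□□□□
□□□<□□□
□□□□□□□
□□□□□□□
[1] □□□□□□□
□□□□□□□
□□□^□□□
□□□■□□□
□□□□□□□
□□□□□□□
[2] □□□□□□□
□□□□□□□
□□□■>□□
□□□■□□□
□□□□□□□
□□□□□□□
[3] □□□□□□□
□□□□□□□
□□□■■□□
□□□■v□□
□□□□□□□
□□□□□□□
[4] □□□□□□□
□□□□□□□
□□□■■□□
□□□<■□□
□□□□□□□
□□□□□□□
[5] □□□□□□□
□□□□□□□
□□□■■□□
□□□□■□□
□□□v□□□
□□□□□□□
[6] □□□□□□□
□□□□□□□
□□□■■□□
□□□□■□□
□□<■□□□
□□□□□□□
[7] □□□□□□□
□□□□□□□
□□□■■□□
□□^□■□□
□□■■□□□
□□□□□□□
[8] □□□□□□□
□□□□□□□
□□□■■□□
□□■>■□□
□□■■□□□
□□□□□□□
[9] □□□□□□□
□□□□□□□
□□□■■□□
□□■■■□□
□□■v□□□
□□□□□□□
[10] □□□□□□□
□□□□□□□
□□□■■□□
□□■■■□□
□□■□>□□
□□□□□□□
[11] □□□□□□□
□□□□□□□
□□□■■□□
□□■■■□□
□□■□■□□
□□□□v□□
[12] □□□□□□□
□□□□□□□
□□□■■□□
□□■■■□□
□□■□■□□
□□□<■□□
[13] □□□□□□□
□□□□□□□
□□□■■□□
□□■■■□□
□□■^■□□
□□□■■□□
[14] □□□□□□□
□□□□□□□
□□□■■□□
□□■■■□□
□□■■>□□
□□□■■□□
[15] □□□□□□□
□□□□□□□
□□□■■□□
□□■■^□□
□□■■□□□
□□□■■□□
[16] □□□□□□□
□□□□□□□
□□□■■□□
□□■<□□□
□□■■□□□
□□□■■□□
[17] □□□□□□□
□□□□□□□
□□□■■□□
□□■□□□□
□□■v□□□
□□□■■□□
[18] □□□□□□□
□□□□□□□
□□□■■□□
□□■□□□□
□□■□>□□
□□□■■□□
[19] □□□□□□□
□□□□□□□
□□□■■□□
□□■□□□□
□□■□■□□
□□□■v□□
[20] □□□□□□□
□□□□□□□
□□□■■□□
□□■□□□□
□□■□■□□
□□□■□>□
[21] □□□□□v□
□□□□□□□
□□□■■□□
□□■□□□□
□□■□■□□
□□□■□■□
[22] □□□□<■□
□□□□□□□
□□□■■□□
□□■□□□□
□□■□■□□
□□□■□■□
[23] □□□□■■□
□□□□□□□
□□□■■□□
□□■□□□□
□□■□■□□
□□□■^■□
[24] □□□□■■□
□□□□□□□
□□□■■□□
□□■□□□□
□□■□■□□
□□□■■>□
[25] □□□□■■□
□□□□□□□
□□□■■□□
□□■□□□□
□□■□■^□
□□□■■□□
[26] □□□□■■□
□□□□□□□
□□□■■□□
□□■□□□□
□□■□■■>
□□□■■□□
[27] □□□□■■□
□□□□□□□
□□□■■□□
□□■□□□□
□□■□■■■
□□□■■□v
[28] □□□□■■□
□□□□□□□
□□□■■□□
□□■□□□□
□□■□■■■
□□□■■<■
[29] □□□□■■□
□□□□□□□
□□□■■□□
□□■□□□□
□□■□■^■
□□□■■■■

4,5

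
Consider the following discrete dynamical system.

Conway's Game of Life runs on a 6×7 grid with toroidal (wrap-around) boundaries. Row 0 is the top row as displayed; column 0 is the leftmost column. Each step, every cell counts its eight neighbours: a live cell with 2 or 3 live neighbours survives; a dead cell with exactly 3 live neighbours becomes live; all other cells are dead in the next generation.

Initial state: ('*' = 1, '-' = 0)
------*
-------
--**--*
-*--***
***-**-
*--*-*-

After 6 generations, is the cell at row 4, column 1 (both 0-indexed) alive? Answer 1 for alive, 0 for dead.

0

step 0: ------*
-------
--**--*
-*--***
***-**-
*--*-*-
step 1: ------*
-------
*-***-*
-------
--*----
*-**-*-
step 2: ------*
*--*-**
---*---
-**----
-***---
-***--*
step 3: -*-**--
*---***
**-**-*
-*-----
-------
-*-*---
step 4: -*-*--*
-------
-****--
-**----
--*----
---**--
step 5: --***--
**--*--
-*-*---
-------
-**----
---**--
step 6: -**--*-
**--*--
***----
-*-----
--**---
-*--*--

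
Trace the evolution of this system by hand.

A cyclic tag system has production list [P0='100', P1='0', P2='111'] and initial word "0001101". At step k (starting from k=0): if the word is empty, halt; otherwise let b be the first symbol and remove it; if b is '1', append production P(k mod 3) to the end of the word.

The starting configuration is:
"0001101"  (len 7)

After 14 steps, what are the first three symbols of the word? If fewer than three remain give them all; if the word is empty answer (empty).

step 0: "0001101"  (len 7)
step 1: "001101"  (len 6)
step 2: "01101"  (len 5)
step 3: "1101"  (len 4)
step 4: "101100"  (len 6)
step 5: "011000"  (len 6)
step 6: "11000"  (len 5)
step 7: "1000100"  (len 7)
step 8: "0001000"  (len 7)
step 9: "001000"  (len 6)
step 10: "01000"  (len 5)
step 11: "1000"  (len 4)
step 12: "000111"  (len 6)
step 13: "00111"  (len 5)
step 14: "0111"  (len 4)

011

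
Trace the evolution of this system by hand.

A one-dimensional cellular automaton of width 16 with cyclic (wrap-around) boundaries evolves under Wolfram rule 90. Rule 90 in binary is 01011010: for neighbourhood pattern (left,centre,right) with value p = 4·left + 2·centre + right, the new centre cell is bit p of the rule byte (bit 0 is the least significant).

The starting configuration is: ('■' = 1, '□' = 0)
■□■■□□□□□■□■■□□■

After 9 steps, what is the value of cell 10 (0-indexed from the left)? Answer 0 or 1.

0

step 0: ■□■■□□□□□■□■■□□■
step 1: ■□■■■□□□■□□■■■■■
step 2: ■□■□■■□■□■■■□□□□
step 3: □□□□■■□□□■□■■□□■
step 4: ■□□■■■■□■□□■■■■□
step 5: □■■■□□■□□■■■□□■□
step 6: ■■□■■■□■■■□■■■□■
step 7: □■□■□■□■□■□■□■□■
step 8: □□□□□□□□□□□□□□□□
step 9: □□□□□□□□□□□□□□□□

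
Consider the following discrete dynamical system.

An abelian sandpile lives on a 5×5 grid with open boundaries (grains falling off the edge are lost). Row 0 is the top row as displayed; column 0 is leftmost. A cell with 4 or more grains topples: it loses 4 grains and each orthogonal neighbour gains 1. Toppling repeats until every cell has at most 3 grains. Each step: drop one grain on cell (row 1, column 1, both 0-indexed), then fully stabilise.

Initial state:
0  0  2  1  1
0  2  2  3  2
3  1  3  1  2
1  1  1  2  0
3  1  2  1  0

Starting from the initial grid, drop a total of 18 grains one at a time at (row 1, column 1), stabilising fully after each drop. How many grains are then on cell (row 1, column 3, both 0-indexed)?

1

step 0: 0  0  2  1  1
0  2  2  3  2
3  1  3  1  2
1  1  1  2  0
3  1  2  1  0
step 1: 0  0  2  1  1
0  3  2  3  2
3  1  3  1  2
1  1  1  2  0
3  1  2  1  0
step 2: 0  1  2  1  1
1  0  3  3  2
3  2  3  1  2
1  1  1  2  0
3  1  2  1  0
step 3: 0  1  2  1  1
1  1  3  3  2
3  2  3  1  2
1  1  1  2  0
3  1  2  1  0
step 4: 0  1  2  1  1
1  2  3  3  2
3  2  3  1  2
1  1  1  2  0
3  1  2  1  0
step 5: 0  1  2  1  1
1  3  3  3  2
3  2  3  1  2
1  1  1  2  0
3  1  2  1  0
step 6: 0  2  3  2  1
3  2  2  0  3
0  1  1  3  2
2  2  2  2  0
3  1  2  1  0
step 7: 0  2  3  2  1
3  3  2  0  3
0  1  1  3  2
2  2  2  2  0
3  1  2  1  0
step 8: 1  3  3  2  1
0  1  3  0  3
1  2  1  3  2
2  2  2  2  0
3  1  2  1  0
step 9: 1  3  3  2  1
0  2  3  0  3
1  2  1  3  2
2  2  2  2  0
3  1  2  1  0
step 10: 1  3  3  2  1
0  3  3  0  3
1  2  1  3  2
2  2  2  2  0
3  1  2  1  0
step 11: 2  1  1  3  1
1  2  1  1  3
1  3  2  3  2
2  2  2  2  0
3  1  2  1  0
step 12: 2  1  1  3  1
1  3  1  1  3
1  3  2  3  2
2  2  2  2  0
3  1  2  1  0
step 13: 2  2  1  3  1
2  1  2  1  3
2  0  3  3  2
2  3  2  2  0
3  1  2  1  0
step 14: 2  2  1  3  1
2  2  2  1  3
2  0  3  3  2
2  3  2  2  0
3  1  2  1  0
step 15: 2  2  1  3  1
2  3  2  1  3
2  0  3  3  2
2  3  2  2  0
3  1  2  1  0
step 16: 2  3  1  3  1
3  0  3  1  3
2  1  3  3  2
2  3  2  2  0
3  1  2  1  0
step 17: 2  3  1  3  1
3  1  3  1  3
2  1  3  3  2
2  3  2  2  0
3  1  2  1  0
step 18: 2  3  1  3  1
3  2  3  1  3
2  1  3  3  2
2  3  2  2  0
3  1  2  1  0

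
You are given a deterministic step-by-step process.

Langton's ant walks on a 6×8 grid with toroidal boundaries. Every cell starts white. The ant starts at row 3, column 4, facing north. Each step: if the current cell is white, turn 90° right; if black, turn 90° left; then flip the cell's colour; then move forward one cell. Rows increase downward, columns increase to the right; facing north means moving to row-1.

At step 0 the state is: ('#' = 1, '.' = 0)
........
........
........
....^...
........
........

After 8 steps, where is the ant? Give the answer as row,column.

3,4

k=0  ........
........
........
....^...
........
........
k=1  ........
........
........
....#>..
........
........
k=2  ........
........
........
....##..
.....v..
........
k=3  ........
........
........
....##..
....<#..
........
k=4  ........
........
........
....^#..
....##..
........
k=5  ........
........
........
...<.#..
....##..
........
k=6  ........
........
...^....
...#.#..
....##..
........
k=7  ........
........
...#>...
...#.#..
....##..
........
k=8  ........
........
...##...
...#v#..
....##..
........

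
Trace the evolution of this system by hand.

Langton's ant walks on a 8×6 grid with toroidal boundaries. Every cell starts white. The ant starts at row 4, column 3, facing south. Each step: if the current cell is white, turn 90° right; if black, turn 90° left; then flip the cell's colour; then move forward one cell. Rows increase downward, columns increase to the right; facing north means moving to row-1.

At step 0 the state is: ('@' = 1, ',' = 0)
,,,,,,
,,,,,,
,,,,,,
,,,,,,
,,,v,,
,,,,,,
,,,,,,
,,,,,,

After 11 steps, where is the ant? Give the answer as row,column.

3,5

[0] ,,,,,,
,,,,,,
,,,,,,
,,,,,,
,,,v,,
,,,,,,
,,,,,,
,,,,,,
[1] ,,,,,,
,,,,,,
,,,,,,
,,,,,,
,,<@,,
,,,,,,
,,,,,,
,,,,,,
[2] ,,,,,,
,,,,,,
,,,,,,
,,^,,,
,,@@,,
,,,,,,
,,,,,,
,,,,,,
[3] ,,,,,,
,,,,,,
,,,,,,
,,@>,,
,,@@,,
,,,,,,
,,,,,,
,,,,,,
[4] ,,,,,,
,,,,,,
,,,,,,
,,@@,,
,,@v,,
,,,,,,
,,,,,,
,,,,,,
[5] ,,,,,,
,,,,,,
,,,,,,
,,@@,,
,,@,>,
,,,,,,
,,,,,,
,,,,,,
[6] ,,,,,,
,,,,,,
,,,,,,
,,@@,,
,,@,@,
,,,,v,
,,,,,,
,,,,,,
[7] ,,,,,,
,,,,,,
,,,,,,
,,@@,,
,,@,@,
,,,<@,
,,,,,,
,,,,,,
[8] ,,,,,,
,,,,,,
,,,,,,
,,@@,,
,,@^@,
,,,@@,
,,,,,,
,,,,,,
[9] ,,,,,,
,,,,,,
,,,,,,
,,@@,,
,,@@>,
,,,@@,
,,,,,,
,,,,,,
[10] ,,,,,,
,,,,,,
,,,,,,
,,@@^,
,,@@,,
,,,@@,
,,,,,,
,,,,,,
[11] ,,,,,,
,,,,,,
,,,,,,
,,@@@>
,,@@,,
,,,@@,
,,,,,,
,,,,,,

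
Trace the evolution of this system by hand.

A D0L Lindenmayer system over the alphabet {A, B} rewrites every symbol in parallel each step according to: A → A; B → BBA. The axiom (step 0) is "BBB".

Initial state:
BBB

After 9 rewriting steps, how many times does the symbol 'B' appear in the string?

1536

gen 0: BBB
gen 1: BBABBABBA
gen 2: BBABBAABBABBAABBABBAA
gen 3: BBABBAABBABBAAABBABBAABBABBAAABBABBAABBABBAAA
gen 4: BBABBAABBABBAAABBABBAABBABBAAAABBABBAABBABBAAABBABBAABBABBAAAABBABBAABBABBAAABBABBAABBABBAAAA
gen 5: BBABBAABBABBAAABBABBAABBABBAAAABBABBAABBABBAAABBABBAABBABB…AABBABBAAABBABBAABBABBAAAABBABBAABBABBAAABBABBAABBABBAAAAA  (len 189)
gen 6: BBABBAABBABBAAABBABBAABBABBAAAABBABBAABBABBAAABBABBAABBABB…ABBABBAAABBABBAABBABBAAAABBABBAABBABBAAABBABBAABBABBAAAAAA  (len 381)
gen 7: BBABBAABBABBAAABBABBAABBABBAAAABBABBAABBABBAAABBABBAABBABB…BBABBAAABBABBAABBABBAAAABBABBAABBABBAAABBABBAABBABBAAAAAAA  (len 765)
gen 8: BBABBAABBABBAAABBABBAABBABBAAAABBABBAABBABBAAABBABBAABBABB…BABBAAABBABBAABBABBAAAABBABBAABBABBAAABBABBAABBABBAAAAAAAA  (len 1533)
gen 9: BBABBAABBABBAAABBABBAABBABBAAAABBABBAABBABBAAABBABBAABBABB…ABBAAABBABBAABBABBAAAABBABBAABBABBAAABBABBAABBABBAAAAAAAAA  (len 3069)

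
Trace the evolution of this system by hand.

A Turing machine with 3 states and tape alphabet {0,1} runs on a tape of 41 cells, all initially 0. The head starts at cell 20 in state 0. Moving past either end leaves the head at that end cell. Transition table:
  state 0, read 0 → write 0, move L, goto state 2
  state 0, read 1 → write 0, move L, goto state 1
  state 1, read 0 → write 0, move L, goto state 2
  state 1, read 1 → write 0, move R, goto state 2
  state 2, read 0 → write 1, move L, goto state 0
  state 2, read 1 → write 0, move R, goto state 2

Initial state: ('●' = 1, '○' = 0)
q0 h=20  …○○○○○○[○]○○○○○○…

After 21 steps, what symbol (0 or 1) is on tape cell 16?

0

gen 0: q0 h=20  …○○○○○○[○]○○○○○○…
gen 1: q2 h=19  …○○○○○○[○]○○○○○○…
gen 2: q0 h=18  …○○○○○○[○]●○○○○○…
gen 3: q2 h=17  …○○○○○○[○]○●○○○○…
gen 4: q0 h=16  …○○○○○○[○]●○●○○○…
gen 5: q2 h=15  …○○○○○○[○]○●○●○○…
gen 6: q0 h=14  …○○○○○○[○]●○●○●○…
gen 7: q2 h=13  …○○○○○○[○]○●○●○●…
gen 8: q0 h=12  …○○○○○○[○]●○●○●○…
gen 9: q2 h=11  …○○○○○○[○]○●○●○●…
gen 10: q0 h=10  …○○○○○○[○]●○●○●○…
gen 11: q2 h= 9  …○○○○○○[○]○●○●○●…
gen 12: q0 h= 8  …○○○○○○[○]●○●○●○…
gen 13: q2 h= 7  …○○○○○○[○]○●○●○●…
gen 14: q0 h= 6  |○○○○○○[○]●○●○●○…
gen 15: q2 h= 5  |○○○○○[○]○●○●○●…
gen 16: q0 h= 4  |○○○○[○]●○●○●○…
gen 17: q2 h= 3  |○○○[○]○●○●○●…
gen 18: q0 h= 2  |○○[○]●○●○●○…
gen 19: q2 h= 1  |○[○]○●○●○●…
gen 20: q0 h= 0  |[○]●○●○●○…
gen 21: q2 h= 0  |[○]●○●○●○…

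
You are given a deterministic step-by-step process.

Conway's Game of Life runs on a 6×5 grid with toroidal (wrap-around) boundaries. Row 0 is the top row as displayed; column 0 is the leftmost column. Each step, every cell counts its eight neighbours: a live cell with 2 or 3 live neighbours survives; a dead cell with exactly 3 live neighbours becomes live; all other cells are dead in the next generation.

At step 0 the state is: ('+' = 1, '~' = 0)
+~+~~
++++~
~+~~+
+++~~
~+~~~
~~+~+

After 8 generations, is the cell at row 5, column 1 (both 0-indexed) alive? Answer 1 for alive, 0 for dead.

step 0: +~+~~
++++~
~+~~+
+++~~
~+~~~
~~+~+
step 1: +~~~~
~~~+~
~~~~+
~~+~~
~~~+~
+~++~
step 2: ~+++~
~~~~+
~~~+~
~~~+~
~+~++
~+++~
step 3: ++~~+
~~~~+
~~~++
~~~+~
++~~+
~~~~~
step 4: +~~~+
~~~~~
~~~++
~~++~
+~~~+
~~~~~
step 5: ~~~~~
+~~+~
~~+++
+~+~~
~~~++
~~~~~
step 6: ~~~~~
~~++~
+~+~~
+++~~
~~~++
~~~~~
step 7: ~~~~~
~+++~
+~~~+
+~+~~
+++++
~~~~~
step 8: ~~+~~
+++++
+~~~+
~~+~~
+~+++
+++++

1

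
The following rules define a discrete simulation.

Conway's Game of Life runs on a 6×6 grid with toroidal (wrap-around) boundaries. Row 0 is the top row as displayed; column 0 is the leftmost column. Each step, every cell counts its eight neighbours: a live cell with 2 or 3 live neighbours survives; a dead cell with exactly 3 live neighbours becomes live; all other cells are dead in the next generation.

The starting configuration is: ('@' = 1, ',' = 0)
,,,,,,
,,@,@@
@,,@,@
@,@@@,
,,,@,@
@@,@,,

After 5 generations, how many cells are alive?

11

0) ,,,,,,
,,@,@@
@,,@,@
@,@@@,
,,,@,@
@@,@,,
1) @@@@@@
@,,@@@
@,,,,,
@@@,,,
,,,,,@
@,@,@,
2) ,,,,,,
,,,,,,
,,@@@,
@@,,,@
,,@@,@
,,@,,,
3) ,,,,,,
,,,@,,
@@@@@@
@@,,,@
,,@@@@
,,@@,,
4) ,,@@,,
@@,@,@
,,,@,,
,,,,,,
,,,,,@
,,@,,,
5) @,,@@,
@@,@,,
@,@,@,
,,,,,,
,,,,,,
,,@@,,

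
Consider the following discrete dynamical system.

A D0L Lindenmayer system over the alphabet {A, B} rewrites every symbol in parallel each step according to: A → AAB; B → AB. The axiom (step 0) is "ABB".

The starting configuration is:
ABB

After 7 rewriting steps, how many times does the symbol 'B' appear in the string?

k=0  ABB
k=1  AABABAB
k=2  AABAABABAABABAABAB
k=3  AABAABABAABAABABAABABAABAABABAABABAABAABABAABAB
k=4  AABAABABAABAABABAABABAABAABABAABAABABAABABAABAABABAABABAAB…BAABABAABABAABAABABAABABAABAABABAABAABABAABABAABAABABAABAB  (len 123)
k=5  AABAABABAABAABABAABABAABAABABAABAABABAABABAABAABABAABABAAB…BAABABAABABAABAABABAABABAABAABABAABAABABAABABAABAABABAABAB  (len 322)
k=6  AABAABABAABAABABAABABAABAABABAABAABABAABABAABAABABAABABAAB…BAABABAABABAABAABABAABABAABAABABAABAABABAABABAABAABABAABAB  (len 843)
k=7  AABAABABAABAABABAABABAABAABABAABAABABAABABAABAABABAABABAAB…BAABABAABABAABAABABAABABAABAABABAABAABABAABABAABAABABAABAB  (len 2207)

843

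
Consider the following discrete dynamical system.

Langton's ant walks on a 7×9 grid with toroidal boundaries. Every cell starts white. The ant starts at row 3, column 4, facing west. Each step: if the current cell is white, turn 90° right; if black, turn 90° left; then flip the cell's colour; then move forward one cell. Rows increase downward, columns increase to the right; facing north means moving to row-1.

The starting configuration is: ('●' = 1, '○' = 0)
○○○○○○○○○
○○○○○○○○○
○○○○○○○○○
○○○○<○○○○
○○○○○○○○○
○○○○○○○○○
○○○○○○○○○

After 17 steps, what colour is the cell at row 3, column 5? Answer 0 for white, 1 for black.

0

k=0  ○○○○○○○○○
○○○○○○○○○
○○○○○○○○○
○○○○<○○○○
○○○○○○○○○
○○○○○○○○○
○○○○○○○○○
k=1  ○○○○○○○○○
○○○○○○○○○
○○○○^○○○○
○○○○●○○○○
○○○○○○○○○
○○○○○○○○○
○○○○○○○○○
k=2  ○○○○○○○○○
○○○○○○○○○
○○○○●>○○○
○○○○●○○○○
○○○○○○○○○
○○○○○○○○○
○○○○○○○○○
k=3  ○○○○○○○○○
○○○○○○○○○
○○○○●●○○○
○○○○●v○○○
○○○○○○○○○
○○○○○○○○○
○○○○○○○○○
k=4  ○○○○○○○○○
○○○○○○○○○
○○○○●●○○○
○○○○<●○○○
○○○○○○○○○
○○○○○○○○○
○○○○○○○○○
k=5  ○○○○○○○○○
○○○○○○○○○
○○○○●●○○○
○○○○○●○○○
○○○○v○○○○
○○○○○○○○○
○○○○○○○○○
k=6  ○○○○○○○○○
○○○○○○○○○
○○○○●●○○○
○○○○○●○○○
○○○<●○○○○
○○○○○○○○○
○○○○○○○○○
k=7  ○○○○○○○○○
○○○○○○○○○
○○○○●●○○○
○○○^○●○○○
○○○●●○○○○
○○○○○○○○○
○○○○○○○○○
k=8  ○○○○○○○○○
○○○○○○○○○
○○○○●●○○○
○○○●>●○○○
○○○●●○○○○
○○○○○○○○○
○○○○○○○○○
k=9  ○○○○○○○○○
○○○○○○○○○
○○○○●●○○○
○○○●●●○○○
○○○●v○○○○
○○○○○○○○○
○○○○○○○○○
k=10  ○○○○○○○○○
○○○○○○○○○
○○○○●●○○○
○○○●●●○○○
○○○●○>○○○
○○○○○○○○○
○○○○○○○○○
k=11  ○○○○○○○○○
○○○○○○○○○
○○○○●●○○○
○○○●●●○○○
○○○●○●○○○
○○○○○v○○○
○○○○○○○○○
k=12  ○○○○○○○○○
○○○○○○○○○
○○○○●●○○○
○○○●●●○○○
○○○●○●○○○
○○○○<●○○○
○○○○○○○○○
k=13  ○○○○○○○○○
○○○○○○○○○
○○○○●●○○○
○○○●●●○○○
○○○●^●○○○
○○○○●●○○○
○○○○○○○○○
k=14  ○○○○○○○○○
○○○○○○○○○
○○○○●●○○○
○○○●●●○○○
○○○●●>○○○
○○○○●●○○○
○○○○○○○○○
k=15  ○○○○○○○○○
○○○○○○○○○
○○○○●●○○○
○○○●●^○○○
○○○●●○○○○
○○○○●●○○○
○○○○○○○○○
k=16  ○○○○○○○○○
○○○○○○○○○
○○○○●●○○○
○○○●<○○○○
○○○●●○○○○
○○○○●●○○○
○○○○○○○○○
k=17  ○○○○○○○○○
○○○○○○○○○
○○○○●●○○○
○○○●○○○○○
○○○●v○○○○
○○○○●●○○○
○○○○○○○○○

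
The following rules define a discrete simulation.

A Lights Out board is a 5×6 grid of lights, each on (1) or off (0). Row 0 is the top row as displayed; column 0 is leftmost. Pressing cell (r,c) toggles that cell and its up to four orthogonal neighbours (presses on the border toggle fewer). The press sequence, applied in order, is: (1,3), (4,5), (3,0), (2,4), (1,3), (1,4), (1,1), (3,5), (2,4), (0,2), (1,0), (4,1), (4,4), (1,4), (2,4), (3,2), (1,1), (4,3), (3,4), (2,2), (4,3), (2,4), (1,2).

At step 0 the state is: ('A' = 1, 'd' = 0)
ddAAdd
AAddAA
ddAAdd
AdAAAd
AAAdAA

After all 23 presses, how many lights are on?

18

t=0: ddAAdd
AAddAA
ddAAdd
AdAAAd
AAAdAA
t=1: ddAddd
AAAAdA
ddAddd
AdAAAd
AAAdAA
t=2: ddAddd
AAAAdA
ddAddd
AdAAAA
AAAddd
t=3: ddAddd
AAAAdA
AdAddd
dAAAAA
dAAddd
t=4: ddAddd
AAAAAA
AdAAAA
dAAAdA
dAAddd
t=5: ddAAdd
AAdddA
AdAdAA
dAAAdA
dAAddd
t=6: ddAAAd
AAdAAd
AdAddA
dAAAdA
dAAddd
t=7: dAAAAd
ddAAAd
AAAddA
dAAAdA
dAAddd
t=8: dAAAAd
ddAAAd
AAAddd
dAAAAd
dAAddA
t=9: dAAAAd
ddAAdd
AAAAAA
dAAAdd
dAAddA
t=10: ddddAd
dddAdd
AAAAAA
dAAAdd
dAAddA
t=11: AdddAd
AAdAdd
dAAAAA
dAAAdd
dAAddA
t=12: AdddAd
AAdAdd
dAAAAA
ddAAdd
AddddA
t=13: AdddAd
AAdAdd
dAAAAA
ddAAAd
AddAAd
t=14: Addddd
AAddAA
dAAAdA
ddAAAd
AddAAd
t=15: Addddd
AAdddA
dAAdAd
ddAAdd
AddAAd
t=16: Addddd
AAdddA
dAddAd
dAdddd
AdAAAd
t=17: AAdddd
ddAddA
ddddAd
dAdddd
AdAAAd
t=18: AAdddd
ddAddA
ddddAd
dAdAdd
Addddd
t=19: AAdddd
ddAddA
dddddd
dAddAA
AdddAd
t=20: AAdddd
dddddA
dAAAdd
dAAdAA
AdddAd
t=21: AAdddd
dddddA
dAAAdd
dAAAAA
AdAAdd
t=22: AAdddd
ddddAA
dAAdAA
dAAAdA
AdAAdd
t=23: AAAddd
dAAAAA
dAddAA
dAAAdA
AdAAdd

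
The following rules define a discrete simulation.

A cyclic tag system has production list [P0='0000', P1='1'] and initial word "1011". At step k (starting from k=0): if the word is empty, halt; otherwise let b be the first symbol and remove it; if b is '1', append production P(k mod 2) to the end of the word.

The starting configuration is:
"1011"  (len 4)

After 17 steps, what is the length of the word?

gen 0: "1011"  (len 4)
gen 1: "0110000"  (len 7)
gen 2: "110000"  (len 6)
gen 3: "100000000"  (len 9)
gen 4: "000000001"  (len 9)
gen 5: "00000001"  (len 8)
gen 6: "0000001"  (len 7)
gen 7: "000001"  (len 6)
gen 8: "00001"  (len 5)
gen 9: "0001"  (len 4)
gen 10: "001"  (len 3)
gen 11: "01"  (len 2)
gen 12: "1"  (len 1)
gen 13: "0000"  (len 4)
gen 14: "000"  (len 3)
gen 15: "00"  (len 2)
gen 16: "0"  (len 1)
gen 17: (halted — word empty)

0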